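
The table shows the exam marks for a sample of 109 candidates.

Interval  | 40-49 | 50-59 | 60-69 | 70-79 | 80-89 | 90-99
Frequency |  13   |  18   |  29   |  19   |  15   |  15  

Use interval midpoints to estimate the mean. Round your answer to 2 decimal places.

Midpoints: 44.5, 54.5, 64.5, 74.5, 84.5, 94.5
Σfm = 13×44.5 + 18×54.5 + 29×64.5 + 19×74.5 + 15×84.5 + 15×94.5 = 7530.5
n = Σf = 109
Mean = 7530.5 / 109 = 69.0872

69.09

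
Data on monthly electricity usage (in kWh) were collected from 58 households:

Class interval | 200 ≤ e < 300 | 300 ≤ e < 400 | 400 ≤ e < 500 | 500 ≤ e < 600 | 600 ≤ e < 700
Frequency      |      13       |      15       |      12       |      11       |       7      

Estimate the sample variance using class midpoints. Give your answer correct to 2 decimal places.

Midpoints: 250, 350, 450, 550, 650
n = 58, Σfm = 24500, mean = 422.4138
Σfm² = 11365000
Σf(m − x̄)² = Σfm² − (Σfm)²/n = 11365000 − 24500²/58 = 1015862.0690
Sample variance = 1015862.0690 / 57 = 17822.1416

17822.14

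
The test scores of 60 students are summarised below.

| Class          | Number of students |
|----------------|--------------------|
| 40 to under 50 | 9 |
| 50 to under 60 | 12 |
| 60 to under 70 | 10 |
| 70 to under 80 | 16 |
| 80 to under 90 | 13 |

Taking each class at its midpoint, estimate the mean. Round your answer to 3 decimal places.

Midpoints: 45, 55, 65, 75, 85
Σfm = 9×45 + 12×55 + 10×65 + 16×75 + 13×85 = 4020
n = Σf = 60
Mean = 4020 / 60 = 67.0000

67.000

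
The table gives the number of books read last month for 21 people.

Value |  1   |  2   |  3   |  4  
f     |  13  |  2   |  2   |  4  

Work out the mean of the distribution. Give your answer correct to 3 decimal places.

Values: 1, 2, 3, 4
Σfx = 13×1 + 2×2 + 2×3 + 4×4 = 39
n = Σf = 21
Mean = 39 / 21 = 1.8571

1.857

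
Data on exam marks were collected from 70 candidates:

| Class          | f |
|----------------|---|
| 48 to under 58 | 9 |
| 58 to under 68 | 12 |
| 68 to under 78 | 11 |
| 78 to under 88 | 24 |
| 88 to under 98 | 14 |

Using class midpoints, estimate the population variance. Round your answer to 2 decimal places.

Midpoints: 53, 63, 73, 83, 93
n = 70, Σfm = 5330, mean = 76.1429
Σfm² = 417950
Σf(m − x̄)² = Σfm² − (Σfm)²/n = 417950 − 5330²/70 = 12108.5714
Population variance = 12108.5714 / 70 = 172.9796

172.98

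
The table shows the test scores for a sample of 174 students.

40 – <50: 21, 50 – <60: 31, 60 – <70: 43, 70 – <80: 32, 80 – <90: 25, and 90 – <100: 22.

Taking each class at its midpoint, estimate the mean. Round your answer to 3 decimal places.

69.310

Midpoints: 45, 55, 65, 75, 85, 95
Σfm = 21×45 + 31×55 + 43×65 + 32×75 + 25×85 + 22×95 = 12060
n = Σf = 174
Mean = 12060 / 174 = 69.3103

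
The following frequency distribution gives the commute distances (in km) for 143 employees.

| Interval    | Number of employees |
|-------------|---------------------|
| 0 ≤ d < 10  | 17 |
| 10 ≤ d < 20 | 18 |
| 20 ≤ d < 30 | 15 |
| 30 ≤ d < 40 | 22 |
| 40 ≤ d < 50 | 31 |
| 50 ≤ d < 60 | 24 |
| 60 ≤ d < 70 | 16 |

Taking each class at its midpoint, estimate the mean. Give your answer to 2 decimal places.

Midpoints: 5, 15, 25, 35, 45, 55, 65
Σfm = 17×5 + 18×15 + 15×25 + 22×35 + 31×45 + 24×55 + 16×65 = 5255
n = Σf = 143
Mean = 5255 / 143 = 36.7483

36.75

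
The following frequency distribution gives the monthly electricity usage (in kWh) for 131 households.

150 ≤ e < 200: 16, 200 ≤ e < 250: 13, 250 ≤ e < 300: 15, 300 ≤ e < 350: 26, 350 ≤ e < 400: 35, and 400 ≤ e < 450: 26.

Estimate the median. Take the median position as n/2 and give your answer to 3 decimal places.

Cumulative frequencies: 16, 29, 44, 70, 105, 131
n = 131; position = n/2 = 65.5.
This falls in the class 300 ≤ e < 350: L = 300, F = 44, f = 26, h = 50.
Median ≈ 300 + ((65.5 − 44) / 26) × 50 = 341.3462

341.346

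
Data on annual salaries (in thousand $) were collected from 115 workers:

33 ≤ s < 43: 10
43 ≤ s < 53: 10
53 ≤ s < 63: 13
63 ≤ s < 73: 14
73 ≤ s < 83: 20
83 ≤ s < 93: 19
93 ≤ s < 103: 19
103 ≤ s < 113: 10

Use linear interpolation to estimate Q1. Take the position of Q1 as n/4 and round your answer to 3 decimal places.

59.731

Cumulative frequencies: 10, 20, 33, 47, 67, 86, 105, 115
n = 115; position = n/4 = 28.75.
This falls in the class 53 ≤ s < 63: L = 53, F = 20, f = 13, h = 10.
Lower quartile ≈ 53 + ((28.75 − 20) / 13) × 10 = 59.7308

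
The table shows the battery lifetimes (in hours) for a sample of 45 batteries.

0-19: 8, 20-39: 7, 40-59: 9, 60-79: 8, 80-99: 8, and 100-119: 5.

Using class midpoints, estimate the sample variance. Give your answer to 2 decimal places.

1075.56

Midpoints: 9.5, 29.5, 49.5, 69.5, 89.5, 109.5
n = 45, Σfm = 2547.5, mean = 56.6111
Σfm² = 191541.25
Σf(m − x̄)² = Σfm² − (Σfm)²/n = 191541.25 − 2547.5²/45 = 47324.4444
Sample variance = 47324.4444 / 44 = 1075.5556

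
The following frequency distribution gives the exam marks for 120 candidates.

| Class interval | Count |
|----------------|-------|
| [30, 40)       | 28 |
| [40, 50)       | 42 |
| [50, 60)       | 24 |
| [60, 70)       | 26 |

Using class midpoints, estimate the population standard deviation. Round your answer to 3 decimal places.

10.677

Midpoints: 35, 45, 55, 65
n = 120, Σfm = 5880, mean = 49.0000
Σfm² = 301800
Σf(m − x̄)² = Σfm² − (Σfm)²/n = 301800 − 5880²/120 = 13680.0000
Population variance = 13680.0000 / 120 = 114.0000
Standard deviation = √114.0000 = 10.6771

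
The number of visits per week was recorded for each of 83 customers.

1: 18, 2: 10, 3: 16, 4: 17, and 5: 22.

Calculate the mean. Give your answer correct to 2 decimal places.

Values: 1, 2, 3, 4, 5
Σfx = 18×1 + 10×2 + 16×3 + 17×4 + 22×5 = 264
n = Σf = 83
Mean = 264 / 83 = 3.1807

3.18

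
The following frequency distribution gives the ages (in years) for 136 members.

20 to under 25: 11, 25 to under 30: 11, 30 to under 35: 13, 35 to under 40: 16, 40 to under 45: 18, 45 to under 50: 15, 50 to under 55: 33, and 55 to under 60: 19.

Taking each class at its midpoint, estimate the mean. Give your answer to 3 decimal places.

43.199

Midpoints: 22.5, 27.5, 32.5, 37.5, 42.5, 47.5, 52.5, 57.5
Σfm = 11×22.5 + 11×27.5 + 13×32.5 + 16×37.5 + 18×42.5 + 15×47.5 + 33×52.5 + 19×57.5 = 5875
n = Σf = 136
Mean = 5875 / 136 = 43.1985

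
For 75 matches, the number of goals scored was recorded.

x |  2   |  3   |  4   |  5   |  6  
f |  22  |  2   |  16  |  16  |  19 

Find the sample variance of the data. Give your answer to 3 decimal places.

2.448

Values: 2, 3, 4, 5, 6
n = 75, Σfx = 308, mean = 4.1067
Σfx² = 1446
Σf(x − x̄)² = Σfx² − (Σfx)²/n = 1446 − 308²/75 = 181.1467
Sample variance = 181.1467 / 74 = 2.4479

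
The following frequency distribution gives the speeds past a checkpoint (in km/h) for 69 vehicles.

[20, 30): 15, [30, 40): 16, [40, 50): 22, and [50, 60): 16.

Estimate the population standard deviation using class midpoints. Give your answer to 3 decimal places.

10.697

Midpoints: 25, 35, 45, 55
n = 69, Σfm = 2805, mean = 40.6522
Σfm² = 121925
Σf(m − x̄)² = Σfm² − (Σfm)²/n = 121925 − 2805²/69 = 7895.6522
Population variance = 7895.6522 / 69 = 114.4297
Standard deviation = √114.4297 = 10.6972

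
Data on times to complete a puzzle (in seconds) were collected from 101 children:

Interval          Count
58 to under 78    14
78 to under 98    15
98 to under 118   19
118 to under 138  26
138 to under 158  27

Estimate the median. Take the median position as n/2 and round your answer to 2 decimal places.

119.92

Cumulative frequencies: 14, 29, 48, 74, 101
n = 101; position = n/2 = 50.5.
This falls in the class 118 to under 138: L = 118, F = 48, f = 26, h = 20.
Median ≈ 118 + ((50.5 − 48) / 26) × 20 = 119.9231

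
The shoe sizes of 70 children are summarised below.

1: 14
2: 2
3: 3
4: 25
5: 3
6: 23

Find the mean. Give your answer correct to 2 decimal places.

4.00

Values: 1, 2, 3, 4, 5, 6
Σfx = 14×1 + 2×2 + 3×3 + 25×4 + 3×5 + 23×6 = 280
n = Σf = 70
Mean = 280 / 70 = 4.0000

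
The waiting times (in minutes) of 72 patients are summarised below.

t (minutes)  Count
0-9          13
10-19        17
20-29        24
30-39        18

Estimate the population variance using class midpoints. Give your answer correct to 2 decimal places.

108.78

Midpoints: 4.5, 14.5, 24.5, 34.5
n = 72, Σfm = 1514, mean = 21.0278
Σfm² = 39668
Σf(m − x̄)² = Σfm² − (Σfm)²/n = 39668 − 1514²/72 = 7831.9444
Population variance = 7831.9444 / 72 = 108.7770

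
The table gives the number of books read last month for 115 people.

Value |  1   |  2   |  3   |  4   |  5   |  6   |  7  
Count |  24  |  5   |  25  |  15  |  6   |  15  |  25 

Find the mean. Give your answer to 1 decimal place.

4.0

Values: 1, 2, 3, 4, 5, 6, 7
Σfx = 24×1 + 5×2 + 25×3 + 15×4 + 6×5 + 15×6 + 25×7 = 464
n = Σf = 115
Mean = 464 / 115 = 4.0348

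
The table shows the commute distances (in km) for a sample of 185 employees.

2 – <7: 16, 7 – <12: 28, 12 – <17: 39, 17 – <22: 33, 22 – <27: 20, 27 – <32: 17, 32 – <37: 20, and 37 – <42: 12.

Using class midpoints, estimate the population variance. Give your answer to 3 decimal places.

101.763

Midpoints: 4.5, 9.5, 14.5, 19.5, 24.5, 29.5, 34.5, 39.5
n = 185, Σfm = 3702.5, mean = 20.0135
Σfm² = 92926.25
Σf(m − x̄)² = Σfm² − (Σfm)²/n = 92926.25 − 3702.5²/185 = 18826.2162
Population variance = 18826.2162 / 185 = 101.7633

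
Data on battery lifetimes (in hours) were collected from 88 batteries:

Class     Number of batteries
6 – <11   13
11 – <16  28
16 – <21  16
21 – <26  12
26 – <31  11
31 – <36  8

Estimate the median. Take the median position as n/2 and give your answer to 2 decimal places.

Cumulative frequencies: 13, 41, 57, 69, 80, 88
n = 88; position = n/2 = 44.
This falls in the class 16 – <21: L = 16, F = 41, f = 16, h = 5.
Median ≈ 16 + ((44 − 41) / 16) × 5 = 16.9375

16.94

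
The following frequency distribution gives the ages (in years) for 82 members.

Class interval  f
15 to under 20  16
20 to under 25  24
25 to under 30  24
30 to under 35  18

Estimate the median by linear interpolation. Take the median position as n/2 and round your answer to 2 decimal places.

25.21

Cumulative frequencies: 16, 40, 64, 82
n = 82; position = n/2 = 41.
This falls in the class 25 to under 30: L = 25, F = 40, f = 24, h = 5.
Median ≈ 25 + ((41 − 40) / 24) × 5 = 25.2083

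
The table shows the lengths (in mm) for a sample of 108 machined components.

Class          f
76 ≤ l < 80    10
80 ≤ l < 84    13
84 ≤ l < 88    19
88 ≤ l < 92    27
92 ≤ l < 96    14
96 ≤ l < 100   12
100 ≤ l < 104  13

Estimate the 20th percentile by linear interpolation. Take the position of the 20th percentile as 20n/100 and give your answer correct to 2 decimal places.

83.57

Cumulative frequencies: 10, 23, 42, 69, 83, 95, 108
n = 108; position = 20n/100 = 21.6.
This falls in the class 80 ≤ l < 84: L = 80, F = 10, f = 13, h = 4.
20th percentile ≈ 80 + ((21.6 − 10) / 13) × 4 = 83.5692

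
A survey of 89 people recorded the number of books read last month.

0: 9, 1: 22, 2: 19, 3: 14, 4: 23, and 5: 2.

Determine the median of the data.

2

Cumulative frequencies: 9, 31, 50, 64, 87, 89
n = 89, so the median is the value in position (n+1)/2 = 45.
Position 45 falls at value 2.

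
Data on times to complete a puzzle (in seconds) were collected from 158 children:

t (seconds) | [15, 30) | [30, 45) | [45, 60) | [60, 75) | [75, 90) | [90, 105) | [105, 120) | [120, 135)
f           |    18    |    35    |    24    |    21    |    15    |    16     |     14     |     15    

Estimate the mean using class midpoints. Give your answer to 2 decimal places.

67.59

Midpoints: 22.5, 37.5, 52.5, 67.5, 82.5, 97.5, 112.5, 127.5
Σfm = 18×22.5 + 35×37.5 + 24×52.5 + 21×67.5 + 15×82.5 + 16×97.5 + 14×112.5 + 15×127.5 = 10680
n = Σf = 158
Mean = 10680 / 158 = 67.5949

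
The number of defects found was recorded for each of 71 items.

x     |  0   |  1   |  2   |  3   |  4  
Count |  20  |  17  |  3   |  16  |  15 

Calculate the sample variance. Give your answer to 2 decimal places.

2.45

Values: 0, 1, 2, 3, 4
n = 71, Σfx = 131, mean = 1.8451
Σfx² = 413
Σf(x − x̄)² = Σfx² − (Σfx)²/n = 413 − 131²/71 = 171.2958
Sample variance = 171.2958 / 70 = 2.4471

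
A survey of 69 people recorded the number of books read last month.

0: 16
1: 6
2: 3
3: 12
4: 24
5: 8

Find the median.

3

Cumulative frequencies: 16, 22, 25, 37, 61, 69
n = 69, so the median is the value in position (n+1)/2 = 35.
Position 35 falls at value 3.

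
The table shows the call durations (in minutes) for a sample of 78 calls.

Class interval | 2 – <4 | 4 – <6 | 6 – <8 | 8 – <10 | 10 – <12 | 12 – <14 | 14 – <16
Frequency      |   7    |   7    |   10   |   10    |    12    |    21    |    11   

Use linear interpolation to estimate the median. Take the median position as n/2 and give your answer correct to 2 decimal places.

10.83

Cumulative frequencies: 7, 14, 24, 34, 46, 67, 78
n = 78; position = n/2 = 39.
This falls in the class 10 – <12: L = 10, F = 34, f = 12, h = 2.
Median ≈ 10 + ((39 − 34) / 12) × 2 = 10.8333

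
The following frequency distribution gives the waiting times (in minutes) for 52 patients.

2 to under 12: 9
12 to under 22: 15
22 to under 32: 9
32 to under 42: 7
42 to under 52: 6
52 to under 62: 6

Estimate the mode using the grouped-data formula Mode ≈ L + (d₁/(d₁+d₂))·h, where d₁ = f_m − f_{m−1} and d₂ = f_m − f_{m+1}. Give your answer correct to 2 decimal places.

17.00

Modal class: 12 to under 22 (highest frequency 15).
d₁ = 15 − 9 = 6, d₂ = 15 − 9 = 6
Mode ≈ 12 + (6/(6+6)) × 10 = 12 + 5.0000 = 17.0000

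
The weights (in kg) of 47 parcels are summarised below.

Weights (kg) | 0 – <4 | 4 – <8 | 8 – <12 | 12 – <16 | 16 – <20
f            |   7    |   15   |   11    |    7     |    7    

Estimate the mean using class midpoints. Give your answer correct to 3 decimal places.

9.319

Midpoints: 2, 6, 10, 14, 18
Σfm = 7×2 + 15×6 + 11×10 + 7×14 + 7×18 = 438
n = Σf = 47
Mean = 438 / 47 = 9.3191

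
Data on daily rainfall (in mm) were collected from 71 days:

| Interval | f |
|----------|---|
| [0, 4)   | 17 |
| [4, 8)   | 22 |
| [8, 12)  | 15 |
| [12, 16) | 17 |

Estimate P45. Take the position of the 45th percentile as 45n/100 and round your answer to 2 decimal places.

6.72

Cumulative frequencies: 17, 39, 54, 71
n = 71; position = 45n/100 = 31.95.
This falls in the class [4, 8): L = 4, F = 17, f = 22, h = 4.
45th percentile ≈ 4 + ((31.95 − 17) / 22) × 4 = 6.7182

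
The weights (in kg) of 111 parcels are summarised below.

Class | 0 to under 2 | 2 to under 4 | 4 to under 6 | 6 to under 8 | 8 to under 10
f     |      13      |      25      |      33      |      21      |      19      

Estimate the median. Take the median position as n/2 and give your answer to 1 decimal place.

5.1

Cumulative frequencies: 13, 38, 71, 92, 111
n = 111; position = n/2 = 55.5.
This falls in the class 4 to under 6: L = 4, F = 38, f = 33, h = 2.
Median ≈ 4 + ((55.5 − 38) / 33) × 2 = 5.0606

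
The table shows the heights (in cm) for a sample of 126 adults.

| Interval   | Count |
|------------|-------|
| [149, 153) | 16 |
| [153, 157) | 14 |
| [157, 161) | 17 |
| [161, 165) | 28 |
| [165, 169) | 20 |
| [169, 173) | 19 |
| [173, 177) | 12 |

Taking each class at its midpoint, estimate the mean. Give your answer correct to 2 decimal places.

Midpoints: 151, 155, 159, 163, 167, 171, 175
Σfm = 16×151 + 14×155 + 17×159 + 28×163 + 20×167 + 19×171 + 12×175 = 20542
n = Σf = 126
Mean = 20542 / 126 = 163.0317

163.03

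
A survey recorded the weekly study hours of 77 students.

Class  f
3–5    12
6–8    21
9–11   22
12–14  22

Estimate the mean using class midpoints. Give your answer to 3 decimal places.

9.104

Midpoints: 4, 7, 10, 13
Σfm = 12×4 + 21×7 + 22×10 + 22×13 = 701
n = Σf = 77
Mean = 701 / 77 = 9.1039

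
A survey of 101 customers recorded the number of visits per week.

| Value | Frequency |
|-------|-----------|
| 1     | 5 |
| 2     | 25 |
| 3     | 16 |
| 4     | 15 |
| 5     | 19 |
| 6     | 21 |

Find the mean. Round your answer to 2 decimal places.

3.80

Values: 1, 2, 3, 4, 5, 6
Σfx = 5×1 + 25×2 + 16×3 + 15×4 + 19×5 + 21×6 = 384
n = Σf = 101
Mean = 384 / 101 = 3.8020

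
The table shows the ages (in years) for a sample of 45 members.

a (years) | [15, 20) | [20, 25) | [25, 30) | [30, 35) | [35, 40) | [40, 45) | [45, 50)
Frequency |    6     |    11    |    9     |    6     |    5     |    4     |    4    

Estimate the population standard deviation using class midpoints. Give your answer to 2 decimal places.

9.17

Midpoints: 17.5, 22.5, 27.5, 32.5, 37.5, 42.5, 47.5
n = 45, Σfm = 1342.5, mean = 29.8333
Σfm² = 43831.25
Σf(m − x̄)² = Σfm² − (Σfm)²/n = 43831.25 − 1342.5²/45 = 3780.0000
Population variance = 3780.0000 / 45 = 84.0000
Standard deviation = √84.0000 = 9.1652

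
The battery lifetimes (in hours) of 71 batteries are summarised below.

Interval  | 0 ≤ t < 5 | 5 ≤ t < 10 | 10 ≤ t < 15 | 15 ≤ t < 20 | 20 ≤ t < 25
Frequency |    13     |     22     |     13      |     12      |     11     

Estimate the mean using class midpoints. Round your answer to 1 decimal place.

11.5

Midpoints: 2.5, 7.5, 12.5, 17.5, 22.5
Σfm = 13×2.5 + 22×7.5 + 13×12.5 + 12×17.5 + 11×22.5 = 817.5
n = Σf = 71
Mean = 817.5 / 71 = 11.5141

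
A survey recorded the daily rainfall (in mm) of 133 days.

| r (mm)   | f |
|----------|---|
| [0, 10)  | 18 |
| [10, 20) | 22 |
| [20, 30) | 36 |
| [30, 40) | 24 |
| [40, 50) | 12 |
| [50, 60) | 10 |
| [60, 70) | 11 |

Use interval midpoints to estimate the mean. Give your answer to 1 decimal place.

29.8

Midpoints: 5, 15, 25, 35, 45, 55, 65
Σfm = 18×5 + 22×15 + 36×25 + 24×35 + 12×45 + 10×55 + 11×65 = 3965
n = Σf = 133
Mean = 3965 / 133 = 29.8120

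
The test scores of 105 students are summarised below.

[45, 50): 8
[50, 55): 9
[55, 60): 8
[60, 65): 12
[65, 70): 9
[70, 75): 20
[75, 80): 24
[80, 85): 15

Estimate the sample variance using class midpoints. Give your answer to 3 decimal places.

Midpoints: 47.5, 52.5, 57.5, 62.5, 67.5, 72.5, 77.5, 82.5
n = 105, Σfm = 7217.5, mean = 68.7381
Σfm² = 508556.25
Σf(m − x̄)² = Σfm² − (Σfm)²/n = 508556.25 − 7217.5²/105 = 12439.0476
Sample variance = 12439.0476 / 104 = 119.6062

119.606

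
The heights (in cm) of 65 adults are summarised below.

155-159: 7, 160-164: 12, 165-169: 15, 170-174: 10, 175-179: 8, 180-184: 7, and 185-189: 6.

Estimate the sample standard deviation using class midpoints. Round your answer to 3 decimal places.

Midpoints: 157, 162, 167, 172, 177, 182, 187
n = 65, Σfm = 11080, mean = 170.4615
Σfm² = 1893960
Σf(m − x̄)² = Σfm² − (Σfm)²/n = 1893960 − 11080²/65 = 5246.1538
Sample variance = 5246.1538 / 64 = 81.9712
Standard deviation = √81.9712 = 9.0538

9.054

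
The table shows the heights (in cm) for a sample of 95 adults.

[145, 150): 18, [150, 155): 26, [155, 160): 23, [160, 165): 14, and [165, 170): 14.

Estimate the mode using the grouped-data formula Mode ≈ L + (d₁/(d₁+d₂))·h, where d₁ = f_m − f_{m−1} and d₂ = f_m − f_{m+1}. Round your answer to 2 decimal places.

153.64

Modal class: [150, 155) (highest frequency 26).
d₁ = 26 − 18 = 8, d₂ = 26 − 23 = 3
Mode ≈ 150 + (8/(8+3)) × 5 = 150 + 3.6364 = 153.6364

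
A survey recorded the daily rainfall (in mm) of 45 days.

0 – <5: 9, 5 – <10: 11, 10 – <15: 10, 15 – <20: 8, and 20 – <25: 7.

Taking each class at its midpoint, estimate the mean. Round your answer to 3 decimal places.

Midpoints: 2.5, 7.5, 12.5, 17.5, 22.5
Σfm = 9×2.5 + 11×7.5 + 10×12.5 + 8×17.5 + 7×22.5 = 527.5
n = Σf = 45
Mean = 527.5 / 45 = 11.7222

11.722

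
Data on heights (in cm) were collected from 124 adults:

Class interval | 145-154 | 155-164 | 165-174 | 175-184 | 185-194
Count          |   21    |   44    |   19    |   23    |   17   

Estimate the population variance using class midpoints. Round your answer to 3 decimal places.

Midpoints: 149.5, 159.5, 169.5, 179.5, 189.5
n = 124, Σfm = 20728, mean = 167.1613
Σfm² = 3486141
Σf(m − x̄)² = Σfm² − (Σfm)²/n = 3486141 − 20728²/124 = 21221.7742
Population variance = 21221.7742 / 124 = 171.1433

171.143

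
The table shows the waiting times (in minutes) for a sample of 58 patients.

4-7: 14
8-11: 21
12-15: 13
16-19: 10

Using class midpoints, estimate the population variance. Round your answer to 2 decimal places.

Midpoints: 5.5, 9.5, 13.5, 17.5
n = 58, Σfm = 627, mean = 10.8103
Σfm² = 7750.5
Σf(m − x̄)² = Σfm² − (Σfm)²/n = 7750.5 − 627²/58 = 972.4138
Population variance = 972.4138 / 58 = 16.7658

16.77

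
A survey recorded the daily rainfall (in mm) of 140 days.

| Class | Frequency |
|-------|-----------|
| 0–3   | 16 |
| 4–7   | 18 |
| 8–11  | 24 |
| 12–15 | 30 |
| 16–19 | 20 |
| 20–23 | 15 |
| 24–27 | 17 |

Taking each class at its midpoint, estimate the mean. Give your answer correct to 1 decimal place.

13.3

Midpoints: 1.5, 5.5, 9.5, 13.5, 17.5, 21.5, 25.5
Σfm = 16×1.5 + 18×5.5 + 24×9.5 + 30×13.5 + 20×17.5 + 15×21.5 + 17×25.5 = 1862
n = Σf = 140
Mean = 1862 / 140 = 13.3000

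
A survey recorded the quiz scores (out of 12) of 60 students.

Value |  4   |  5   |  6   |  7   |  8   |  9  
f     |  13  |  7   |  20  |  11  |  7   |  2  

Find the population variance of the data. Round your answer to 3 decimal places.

1.932

Values: 4, 5, 6, 7, 8, 9
n = 60, Σfx = 358, mean = 5.9667
Σfx² = 2252
Σf(x − x̄)² = Σfx² − (Σfx)²/n = 2252 − 358²/60 = 115.9333
Population variance = 115.9333 / 60 = 1.9322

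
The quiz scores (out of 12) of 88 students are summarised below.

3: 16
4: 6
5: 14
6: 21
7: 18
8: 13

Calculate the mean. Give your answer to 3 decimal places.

Values: 3, 4, 5, 6, 7, 8
Σfx = 16×3 + 6×4 + 14×5 + 21×6 + 18×7 + 13×8 = 498
n = Σf = 88
Mean = 498 / 88 = 5.6591

5.659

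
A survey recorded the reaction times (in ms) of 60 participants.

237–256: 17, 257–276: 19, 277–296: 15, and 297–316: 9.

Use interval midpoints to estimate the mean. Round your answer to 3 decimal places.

Midpoints: 246.5, 266.5, 286.5, 306.5
Σfm = 17×246.5 + 19×266.5 + 15×286.5 + 9×306.5 = 16310
n = Σf = 60
Mean = 16310 / 60 = 271.8333

271.833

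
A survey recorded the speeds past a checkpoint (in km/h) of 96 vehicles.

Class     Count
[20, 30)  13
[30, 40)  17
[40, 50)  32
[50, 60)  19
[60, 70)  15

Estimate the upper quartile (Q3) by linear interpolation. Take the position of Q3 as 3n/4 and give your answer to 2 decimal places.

55.26

Cumulative frequencies: 13, 30, 62, 81, 96
n = 96; position = 3n/4 = 72.
This falls in the class [50, 60): L = 50, F = 62, f = 19, h = 10.
Upper quartile ≈ 50 + ((72 − 62) / 19) × 10 = 55.2632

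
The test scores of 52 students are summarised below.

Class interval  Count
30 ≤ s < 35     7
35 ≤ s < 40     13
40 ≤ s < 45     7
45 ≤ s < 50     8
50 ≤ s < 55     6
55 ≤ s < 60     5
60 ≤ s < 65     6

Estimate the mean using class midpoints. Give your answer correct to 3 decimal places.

45.577

Midpoints: 32.5, 37.5, 42.5, 47.5, 52.5, 57.5, 62.5
Σfm = 7×32.5 + 13×37.5 + 7×42.5 + 8×47.5 + 6×52.5 + 5×57.5 + 6×62.5 = 2370
n = Σf = 52
Mean = 2370 / 52 = 45.5769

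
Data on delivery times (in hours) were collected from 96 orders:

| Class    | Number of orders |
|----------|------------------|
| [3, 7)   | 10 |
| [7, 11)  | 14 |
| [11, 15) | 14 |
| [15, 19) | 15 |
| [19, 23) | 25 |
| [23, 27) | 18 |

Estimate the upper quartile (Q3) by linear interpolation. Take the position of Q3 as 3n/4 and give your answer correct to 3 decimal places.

Cumulative frequencies: 10, 24, 38, 53, 78, 96
n = 96; position = 3n/4 = 72.
This falls in the class [19, 23): L = 19, F = 53, f = 25, h = 4.
Upper quartile ≈ 19 + ((72 − 53) / 25) × 4 = 22.0400

22.040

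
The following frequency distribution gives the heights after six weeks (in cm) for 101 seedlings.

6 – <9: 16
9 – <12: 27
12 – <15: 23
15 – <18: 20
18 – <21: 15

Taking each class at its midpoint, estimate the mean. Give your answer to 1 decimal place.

13.2

Midpoints: 7.5, 10.5, 13.5, 16.5, 19.5
Σfm = 16×7.5 + 27×10.5 + 23×13.5 + 20×16.5 + 15×19.5 = 1336.5
n = Σf = 101
Mean = 1336.5 / 101 = 13.2327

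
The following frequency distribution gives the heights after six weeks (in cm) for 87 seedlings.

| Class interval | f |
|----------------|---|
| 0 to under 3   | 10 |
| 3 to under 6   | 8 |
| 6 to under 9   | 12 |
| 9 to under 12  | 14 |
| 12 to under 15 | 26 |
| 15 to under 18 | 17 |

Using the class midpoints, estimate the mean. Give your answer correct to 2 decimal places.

Midpoints: 1.5, 4.5, 7.5, 10.5, 13.5, 16.5
Σfm = 10×1.5 + 8×4.5 + 12×7.5 + 14×10.5 + 26×13.5 + 17×16.5 = 919.5
n = Σf = 87
Mean = 919.5 / 87 = 10.5690

10.57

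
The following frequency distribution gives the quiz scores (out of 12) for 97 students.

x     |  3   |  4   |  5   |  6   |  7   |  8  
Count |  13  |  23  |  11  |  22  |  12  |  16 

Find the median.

Cumulative frequencies: 13, 36, 47, 69, 81, 97
n = 97, so the median is the value in position (n+1)/2 = 49.
Position 49 falls at value 6.

6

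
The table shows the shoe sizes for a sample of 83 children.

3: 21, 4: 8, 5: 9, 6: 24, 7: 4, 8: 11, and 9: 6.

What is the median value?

6

Cumulative frequencies: 21, 29, 38, 62, 66, 77, 83
n = 83, so the median is the value in position (n+1)/2 = 42.
Position 42 falls at value 6.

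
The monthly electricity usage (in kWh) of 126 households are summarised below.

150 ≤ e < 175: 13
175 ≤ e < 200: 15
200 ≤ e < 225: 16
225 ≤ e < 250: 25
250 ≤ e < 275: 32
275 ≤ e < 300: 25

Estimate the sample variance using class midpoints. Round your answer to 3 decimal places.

1624.643

Midpoints: 162.5, 187.5, 212.5, 237.5, 262.5, 287.5
n = 126, Σfm = 29850, mean = 236.9048
Σfm² = 7274687.5
Σf(m − x̄)² = Σfm² − (Σfm)²/n = 7274687.5 − 29850²/126 = 203080.3571
Sample variance = 203080.3571 / 125 = 1624.6429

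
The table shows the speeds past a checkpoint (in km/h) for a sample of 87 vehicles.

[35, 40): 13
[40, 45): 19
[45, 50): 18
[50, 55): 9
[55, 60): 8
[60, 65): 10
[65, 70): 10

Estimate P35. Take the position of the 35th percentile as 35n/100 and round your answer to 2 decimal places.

44.59

Cumulative frequencies: 13, 32, 50, 59, 67, 77, 87
n = 87; position = 35n/100 = 30.45.
This falls in the class [40, 45): L = 40, F = 13, f = 19, h = 5.
35th percentile ≈ 40 + ((30.45 − 13) / 19) × 5 = 44.5921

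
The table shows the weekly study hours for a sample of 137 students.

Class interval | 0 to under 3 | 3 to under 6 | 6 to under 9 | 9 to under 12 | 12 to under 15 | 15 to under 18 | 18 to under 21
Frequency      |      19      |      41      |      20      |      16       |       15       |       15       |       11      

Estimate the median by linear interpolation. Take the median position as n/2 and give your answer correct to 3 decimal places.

7.275

Cumulative frequencies: 19, 60, 80, 96, 111, 126, 137
n = 137; position = n/2 = 68.5.
This falls in the class 6 to under 9: L = 6, F = 60, f = 20, h = 3.
Median ≈ 6 + ((68.5 − 60) / 20) × 3 = 7.2750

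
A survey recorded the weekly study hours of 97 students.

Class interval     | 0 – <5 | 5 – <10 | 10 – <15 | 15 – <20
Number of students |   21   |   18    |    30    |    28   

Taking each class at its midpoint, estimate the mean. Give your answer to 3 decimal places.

10.851

Midpoints: 2.5, 7.5, 12.5, 17.5
Σfm = 21×2.5 + 18×7.5 + 30×12.5 + 28×17.5 = 1052.5
n = Σf = 97
Mean = 1052.5 / 97 = 10.8505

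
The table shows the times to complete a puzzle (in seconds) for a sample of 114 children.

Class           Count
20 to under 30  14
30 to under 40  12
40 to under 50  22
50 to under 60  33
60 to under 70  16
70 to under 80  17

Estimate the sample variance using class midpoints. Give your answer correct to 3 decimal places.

Midpoints: 25, 35, 45, 55, 65, 75
n = 114, Σfm = 5890, mean = 51.6667
Σfm² = 331050
Σf(m − x̄)² = Σfm² − (Σfm)²/n = 331050 − 5890²/114 = 26733.3333
Sample variance = 26733.3333 / 113 = 236.5782

236.578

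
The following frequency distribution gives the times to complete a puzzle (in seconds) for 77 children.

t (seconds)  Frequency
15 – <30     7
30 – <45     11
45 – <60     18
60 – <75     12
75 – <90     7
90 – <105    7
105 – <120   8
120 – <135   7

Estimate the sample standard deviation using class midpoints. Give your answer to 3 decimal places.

Midpoints: 22.5, 37.5, 52.5, 67.5, 82.5, 97.5, 112.5, 127.5
n = 77, Σfm = 5377.5, mean = 69.8377
Σfm² = 452531.25
Σf(m − x̄)² = Σfm² − (Σfm)²/n = 452531.25 − 5377.5²/77 = 76979.2208
Sample variance = 76979.2208 / 76 = 1012.8845
Standard deviation = √1012.8845 = 31.8258

31.826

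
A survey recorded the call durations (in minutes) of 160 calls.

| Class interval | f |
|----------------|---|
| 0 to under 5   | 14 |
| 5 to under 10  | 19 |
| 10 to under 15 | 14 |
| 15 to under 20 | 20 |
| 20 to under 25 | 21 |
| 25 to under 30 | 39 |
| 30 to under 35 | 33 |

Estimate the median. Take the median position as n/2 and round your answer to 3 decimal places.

23.095

Cumulative frequencies: 14, 33, 47, 67, 88, 127, 160
n = 160; position = n/2 = 80.
This falls in the class 20 to under 25: L = 20, F = 67, f = 21, h = 5.
Median ≈ 20 + ((80 − 67) / 21) × 5 = 23.0952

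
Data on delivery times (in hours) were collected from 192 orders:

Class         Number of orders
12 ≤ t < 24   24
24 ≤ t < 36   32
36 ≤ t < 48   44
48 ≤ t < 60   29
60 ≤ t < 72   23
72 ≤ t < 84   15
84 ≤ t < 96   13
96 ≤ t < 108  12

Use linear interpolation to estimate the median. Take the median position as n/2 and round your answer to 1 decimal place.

46.9

Cumulative frequencies: 24, 56, 100, 129, 152, 167, 180, 192
n = 192; position = n/2 = 96.
This falls in the class 36 ≤ t < 48: L = 36, F = 56, f = 44, h = 12.
Median ≈ 36 + ((96 − 56) / 44) × 12 = 46.9091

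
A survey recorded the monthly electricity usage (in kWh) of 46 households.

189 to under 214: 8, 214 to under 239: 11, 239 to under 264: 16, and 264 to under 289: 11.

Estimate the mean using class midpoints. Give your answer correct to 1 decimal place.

Midpoints: 201.5, 226.5, 251.5, 276.5
Σfm = 8×201.5 + 11×226.5 + 16×251.5 + 11×276.5 = 11169
n = Σf = 46
Mean = 11169 / 46 = 242.8043

242.8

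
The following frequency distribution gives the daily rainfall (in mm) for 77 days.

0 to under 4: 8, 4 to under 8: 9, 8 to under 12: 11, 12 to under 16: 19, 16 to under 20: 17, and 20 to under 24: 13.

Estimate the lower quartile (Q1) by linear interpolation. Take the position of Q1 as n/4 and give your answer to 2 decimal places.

8.82

Cumulative frequencies: 8, 17, 28, 47, 64, 77
n = 77; position = n/4 = 19.25.
This falls in the class 8 to under 12: L = 8, F = 17, f = 11, h = 4.
Lower quartile ≈ 8 + ((19.25 − 17) / 11) × 4 = 8.8182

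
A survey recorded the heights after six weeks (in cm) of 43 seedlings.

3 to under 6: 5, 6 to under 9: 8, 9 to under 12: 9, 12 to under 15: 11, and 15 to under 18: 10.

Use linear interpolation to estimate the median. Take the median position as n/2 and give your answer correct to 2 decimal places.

Cumulative frequencies: 5, 13, 22, 33, 43
n = 43; position = n/2 = 21.5.
This falls in the class 9 to under 12: L = 9, F = 13, f = 9, h = 3.
Median ≈ 9 + ((21.5 − 13) / 9) × 3 = 11.8333

11.83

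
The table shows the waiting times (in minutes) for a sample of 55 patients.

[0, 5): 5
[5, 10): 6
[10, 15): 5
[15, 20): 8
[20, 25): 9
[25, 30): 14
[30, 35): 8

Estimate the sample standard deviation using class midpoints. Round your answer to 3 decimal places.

Midpoints: 2.5, 7.5, 12.5, 17.5, 22.5, 27.5, 32.5
n = 55, Σfm = 1107.5, mean = 20.1364
Σfm² = 27193.75
Σf(m − x̄)² = Σfm² − (Σfm)²/n = 27193.75 − 1107.5²/55 = 4892.7273
Sample variance = 4892.7273 / 54 = 90.6061
Standard deviation = √90.6061 = 9.5187

9.519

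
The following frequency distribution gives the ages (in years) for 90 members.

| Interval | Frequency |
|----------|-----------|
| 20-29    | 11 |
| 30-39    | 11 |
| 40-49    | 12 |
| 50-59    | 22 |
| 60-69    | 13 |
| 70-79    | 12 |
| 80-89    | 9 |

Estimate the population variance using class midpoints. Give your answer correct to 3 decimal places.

Midpoints: 24.5, 34.5, 44.5, 54.5, 64.5, 74.5, 84.5
n = 90, Σfm = 4875, mean = 54.1667
Σfm² = 293752.5
Σf(m − x̄)² = Σfm² − (Σfm)²/n = 293752.5 − 4875²/90 = 29690.0000
Population variance = 29690.0000 / 90 = 329.8889

329.889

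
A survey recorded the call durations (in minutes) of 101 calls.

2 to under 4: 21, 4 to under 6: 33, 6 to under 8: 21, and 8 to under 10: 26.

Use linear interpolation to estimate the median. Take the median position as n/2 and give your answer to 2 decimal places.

Cumulative frequencies: 21, 54, 75, 101
n = 101; position = n/2 = 50.5.
This falls in the class 4 to under 6: L = 4, F = 21, f = 33, h = 2.
Median ≈ 4 + ((50.5 − 21) / 33) × 2 = 5.7879

5.79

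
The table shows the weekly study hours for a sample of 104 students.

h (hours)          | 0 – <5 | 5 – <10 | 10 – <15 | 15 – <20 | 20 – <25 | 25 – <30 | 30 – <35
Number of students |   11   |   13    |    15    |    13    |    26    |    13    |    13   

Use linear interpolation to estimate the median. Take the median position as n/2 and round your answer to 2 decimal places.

Cumulative frequencies: 11, 24, 39, 52, 78, 91, 104
n = 104; position = n/2 = 52.
This falls in the class 15 – <20: L = 15, F = 39, f = 13, h = 5.
Median ≈ 15 + ((52 − 39) / 13) × 5 = 20.0000

20.00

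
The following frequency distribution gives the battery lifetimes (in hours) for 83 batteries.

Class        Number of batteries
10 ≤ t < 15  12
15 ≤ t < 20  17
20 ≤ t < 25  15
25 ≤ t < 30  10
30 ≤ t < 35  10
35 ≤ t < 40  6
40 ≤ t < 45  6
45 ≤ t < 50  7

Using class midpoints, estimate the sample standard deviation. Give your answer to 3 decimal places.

10.869

Midpoints: 12.5, 17.5, 22.5, 27.5, 32.5, 37.5, 42.5, 47.5
n = 83, Σfm = 2197.5, mean = 26.4759
Σfm² = 67868.75
Σf(m − x̄)² = Σfm² − (Σfm)²/n = 67868.75 − 2197.5²/83 = 9687.9518
Sample variance = 9687.9518 / 82 = 118.1458
Standard deviation = √118.1458 = 10.8695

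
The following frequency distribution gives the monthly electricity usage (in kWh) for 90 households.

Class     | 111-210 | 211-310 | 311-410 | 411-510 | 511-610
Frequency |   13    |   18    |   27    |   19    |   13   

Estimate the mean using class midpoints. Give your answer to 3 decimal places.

361.611

Midpoints: 160.5, 260.5, 360.5, 460.5, 560.5
Σfm = 13×160.5 + 18×260.5 + 27×360.5 + 19×460.5 + 13×560.5 = 32545
n = Σf = 90
Mean = 32545 / 90 = 361.6111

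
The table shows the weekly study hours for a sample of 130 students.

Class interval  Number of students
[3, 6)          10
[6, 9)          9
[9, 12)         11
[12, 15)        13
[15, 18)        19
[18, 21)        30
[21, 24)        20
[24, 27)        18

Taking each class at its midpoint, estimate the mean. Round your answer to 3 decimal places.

17.008

Midpoints: 4.5, 7.5, 10.5, 13.5, 16.5, 19.5, 22.5, 25.5
Σfm = 10×4.5 + 9×7.5 + 11×10.5 + 13×13.5 + 19×16.5 + 30×19.5 + 20×22.5 + 18×25.5 = 2211
n = Σf = 130
Mean = 2211 / 130 = 17.0077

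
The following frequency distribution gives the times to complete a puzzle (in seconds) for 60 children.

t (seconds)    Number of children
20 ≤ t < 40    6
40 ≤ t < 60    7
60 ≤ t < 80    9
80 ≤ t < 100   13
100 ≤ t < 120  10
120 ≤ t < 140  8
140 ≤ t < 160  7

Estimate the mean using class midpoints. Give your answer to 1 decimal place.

92.0

Midpoints: 30, 50, 70, 90, 110, 130, 150
Σfm = 6×30 + 7×50 + 9×70 + 13×90 + 10×110 + 8×130 + 7×150 = 5520
n = Σf = 60
Mean = 5520 / 60 = 92.0000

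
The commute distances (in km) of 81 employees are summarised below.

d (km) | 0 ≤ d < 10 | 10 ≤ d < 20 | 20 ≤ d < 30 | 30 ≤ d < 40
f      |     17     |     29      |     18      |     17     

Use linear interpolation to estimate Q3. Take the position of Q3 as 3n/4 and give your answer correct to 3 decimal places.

28.194

Cumulative frequencies: 17, 46, 64, 81
n = 81; position = 3n/4 = 60.75.
This falls in the class 20 ≤ d < 30: L = 20, F = 46, f = 18, h = 10.
Upper quartile ≈ 20 + ((60.75 − 46) / 18) × 10 = 28.1944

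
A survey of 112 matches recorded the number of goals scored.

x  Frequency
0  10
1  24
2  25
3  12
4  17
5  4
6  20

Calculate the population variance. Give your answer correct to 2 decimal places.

Values: 0, 1, 2, 3, 4, 5, 6
n = 112, Σfx = 318, mean = 2.8393
Σfx² = 1324
Σf(x − x̄)² = Σfx² − (Σfx)²/n = 1324 − 318²/112 = 421.1071
Population variance = 421.1071 / 112 = 3.7599

3.76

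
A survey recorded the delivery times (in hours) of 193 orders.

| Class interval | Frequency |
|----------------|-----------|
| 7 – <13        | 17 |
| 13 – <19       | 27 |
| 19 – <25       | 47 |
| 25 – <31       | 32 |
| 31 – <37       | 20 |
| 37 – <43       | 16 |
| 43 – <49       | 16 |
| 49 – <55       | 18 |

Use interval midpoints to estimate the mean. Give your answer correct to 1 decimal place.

28.6

Midpoints: 10, 16, 22, 28, 34, 40, 46, 52
Σfm = 17×10 + 27×16 + 47×22 + 32×28 + 20×34 + 16×40 + 16×46 + 18×52 = 5524
n = Σf = 193
Mean = 5524 / 193 = 28.6218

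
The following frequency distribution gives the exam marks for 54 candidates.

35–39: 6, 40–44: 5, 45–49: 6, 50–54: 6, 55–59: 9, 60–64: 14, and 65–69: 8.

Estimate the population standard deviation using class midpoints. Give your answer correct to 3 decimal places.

Midpoints: 37, 42, 47, 52, 57, 62, 67
n = 54, Σfm = 2943, mean = 54.5000
Σfm² = 165481
Σf(m − x̄)² = Σfm² − (Σfm)²/n = 165481 − 2943²/54 = 5087.5000
Population variance = 5087.5000 / 54 = 94.2130
Standard deviation = √94.2130 = 9.7063

9.706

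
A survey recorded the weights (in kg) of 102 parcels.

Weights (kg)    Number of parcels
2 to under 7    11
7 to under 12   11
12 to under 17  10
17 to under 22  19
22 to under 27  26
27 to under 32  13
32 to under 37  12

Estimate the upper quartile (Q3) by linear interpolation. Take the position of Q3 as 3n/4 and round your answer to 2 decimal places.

26.90

Cumulative frequencies: 11, 22, 32, 51, 77, 90, 102
n = 102; position = 3n/4 = 76.5.
This falls in the class 22 to under 27: L = 22, F = 51, f = 26, h = 5.
Upper quartile ≈ 22 + ((76.5 − 51) / 26) × 5 = 26.9038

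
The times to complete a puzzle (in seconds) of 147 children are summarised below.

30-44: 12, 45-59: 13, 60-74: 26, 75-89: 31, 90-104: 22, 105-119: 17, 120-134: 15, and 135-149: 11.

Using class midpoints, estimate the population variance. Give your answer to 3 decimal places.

Midpoints: 37, 52, 67, 82, 97, 112, 127, 142
n = 147, Σfm = 12909, mean = 87.8163
Σfm² = 1260723
Σf(m − x̄)² = Σfm² − (Σfm)²/n = 1260723 − 12909²/147 = 127102.0408
Population variance = 127102.0408 / 147 = 864.6397

864.640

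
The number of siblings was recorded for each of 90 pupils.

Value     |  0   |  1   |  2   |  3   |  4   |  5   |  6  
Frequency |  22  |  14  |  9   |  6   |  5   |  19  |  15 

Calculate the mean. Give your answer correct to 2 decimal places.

Values: 0, 1, 2, 3, 4, 5, 6
Σfx = 22×0 + 14×1 + 9×2 + 6×3 + 5×4 + 19×5 + 15×6 = 255
n = Σf = 90
Mean = 255 / 90 = 2.8333

2.83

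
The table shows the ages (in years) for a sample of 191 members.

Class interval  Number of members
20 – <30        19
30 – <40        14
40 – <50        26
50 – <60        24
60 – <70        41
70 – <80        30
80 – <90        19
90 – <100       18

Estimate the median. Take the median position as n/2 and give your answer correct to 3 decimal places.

63.049

Cumulative frequencies: 19, 33, 59, 83, 124, 154, 173, 191
n = 191; position = n/2 = 95.5.
This falls in the class 60 – <70: L = 60, F = 83, f = 41, h = 10.
Median ≈ 60 + ((95.5 − 83) / 41) × 10 = 63.0488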